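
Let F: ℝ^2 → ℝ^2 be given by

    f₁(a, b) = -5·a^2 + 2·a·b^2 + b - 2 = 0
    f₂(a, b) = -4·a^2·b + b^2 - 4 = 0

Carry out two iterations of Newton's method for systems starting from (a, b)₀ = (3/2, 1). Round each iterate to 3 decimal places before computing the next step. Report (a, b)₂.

(-0.503, -0.475)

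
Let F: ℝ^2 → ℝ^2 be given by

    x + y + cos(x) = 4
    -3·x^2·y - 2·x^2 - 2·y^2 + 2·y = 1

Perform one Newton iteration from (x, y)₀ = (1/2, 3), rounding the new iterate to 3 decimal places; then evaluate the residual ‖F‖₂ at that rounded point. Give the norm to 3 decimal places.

At (1/2, 3): F = (0.37758, -15.750).
Jacobian J = [[-sin(x) + 1, 1], [-6·x·y - 4·x, -3·x^2 - 4·y + 2]].
At the point, J = [[0.52057, 1.000], [-11.000, -10.750]] (det J = 5.40382).
Solving J·Δ = −F gives Δ = (-2.163, 0.749).
Then the next iterate is (x, y)₁ = (-1.663, 3.749).
Re-evaluating at (-1.663, 3.749): F = (-2.00607, -58.24749), so ‖F‖₂ = 58.282.

58.282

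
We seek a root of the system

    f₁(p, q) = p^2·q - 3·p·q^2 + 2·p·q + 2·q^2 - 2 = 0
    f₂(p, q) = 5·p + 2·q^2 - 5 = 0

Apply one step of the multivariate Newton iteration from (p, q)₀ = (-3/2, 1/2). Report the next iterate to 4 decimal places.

(0.6600, 1.1000)

At (-3/2, 1/2): F = (-0.7500, -12.0000).
Jacobian J = [[2·p·q - 3·q^2 + 2·q, p^2 - 6·p·q + 2·p + 4·q], [5, 4·q]].
At the point, J = [[-1.2500, 5.7500], [5.0000, 2.0000]] (det J = -31.2500).
Solving J·Δ = −F gives Δ = (2.1600, 0.6000).
Then the next iterate is (p, q)₁ = (0.6600, 1.1000).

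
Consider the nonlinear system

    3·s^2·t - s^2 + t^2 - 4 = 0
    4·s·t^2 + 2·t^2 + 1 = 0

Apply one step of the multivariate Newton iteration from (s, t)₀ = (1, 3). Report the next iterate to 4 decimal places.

(1.1071, 1.3651)

At (1, 3): F = (13.0000, 55.0000).
Jacobian J = [[6·s·t - 2·s, 3·s^2 + 2·t], [4·t^2, 8·s·t + 4·t]].
At the point, J = [[16.0000, 9.0000], [36.0000, 36.0000]] (det J = 252.0000).
Solving J·Δ = −F gives Δ = (0.1071, -1.6349).
Then the next iterate is (s, t)₁ = (1.1071, 1.3651).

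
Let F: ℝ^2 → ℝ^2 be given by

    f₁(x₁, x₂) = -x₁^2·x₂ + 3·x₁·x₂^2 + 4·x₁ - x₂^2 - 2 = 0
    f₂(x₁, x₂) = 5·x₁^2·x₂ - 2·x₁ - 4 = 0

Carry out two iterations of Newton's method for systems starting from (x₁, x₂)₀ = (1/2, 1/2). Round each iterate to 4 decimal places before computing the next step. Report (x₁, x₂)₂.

(0.4334, 7.5660)

At (1/2, 1/2): F = (0.0000, -4.3750).
Jacobian J = [[-2·x₁·x₂ + 3·x₂^2 + 4, -x₁^2 + 6·x₁·x₂ - 2·x₂], [10·x₁·x₂ - 2, 5·x₁^2]].
At the point, J = [[4.2500, 0.2500], [0.5000, 1.2500]] (det J = 5.1875).
Solving J·Δ = −F gives Δ = (-0.2108, 3.5843).
Then the next iterate is (x₁, x₂)₁ = (0.2892, 4.0843).
Round to (0.2892, 4.0843) and repeat: F = (-3.393429, -2.870414), J = [[51.682160, -1.165159], [9.811796, 0.418183]].
Δ = (0.1442, 3.4817), so (x₁, x₂)₂ = (0.4334, 7.5660).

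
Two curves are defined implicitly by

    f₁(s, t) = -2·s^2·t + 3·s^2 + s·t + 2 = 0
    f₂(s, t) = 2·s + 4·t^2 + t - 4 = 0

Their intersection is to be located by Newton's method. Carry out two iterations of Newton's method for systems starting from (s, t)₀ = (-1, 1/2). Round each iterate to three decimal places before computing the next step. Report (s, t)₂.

(-2.517, 1.388)

At (-1, 1/2): F = (3.500, -4.500).
Jacobian J = [[-4·s·t + 6·s + t, -2·s^2 + s], [2, 8·t + 1]].
At the point, J = [[-3.500, -3.000], [2.000, 5.000]] (det J = -11.500).
Solving J·Δ = −F gives Δ = (0.348, 0.761).
Then the next iterate is (s, t)₁ = (-0.652, 1.261).
Round to (-0.652, 1.261) and repeat: F = (1.38103, 2.31748), J = [[0.63769, -1.50221], [2.000, 11.088]].
Δ = (-1.865, 0.127), so (s, t)₂ = (-2.517, 1.388).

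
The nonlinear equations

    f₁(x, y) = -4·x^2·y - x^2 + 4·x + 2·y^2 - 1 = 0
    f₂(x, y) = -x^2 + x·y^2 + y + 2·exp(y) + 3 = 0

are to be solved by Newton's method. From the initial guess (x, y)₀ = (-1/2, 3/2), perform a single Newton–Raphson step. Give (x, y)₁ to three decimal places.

(0.314, -0.241)

At (-1/2, 3/2): F = (-0.250, 12.08838).
Jacobian J = [[-8·x·y - 2·x + 4, -4·x^2 + 4·y], [-2·x + y^2, 2·x·y + 2·exp(y) + 1]].
At the point, J = [[11.000, 5.000], [3.250, 8.46338]] (det J = 76.84716).
Solving J·Δ = −F gives Δ = (0.814, -1.741).
Then the next iterate is (x, y)₁ = (0.314, -0.241).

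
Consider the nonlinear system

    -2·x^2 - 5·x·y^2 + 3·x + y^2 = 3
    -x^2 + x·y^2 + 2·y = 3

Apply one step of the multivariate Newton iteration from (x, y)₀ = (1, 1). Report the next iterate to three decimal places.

(0.000, 1.000)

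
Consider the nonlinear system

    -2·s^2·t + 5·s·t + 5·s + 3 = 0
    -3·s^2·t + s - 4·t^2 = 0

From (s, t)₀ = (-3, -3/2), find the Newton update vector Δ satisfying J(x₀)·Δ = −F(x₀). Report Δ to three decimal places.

At (-3, -3/2): F = (37.500, 28.500).
Jacobian J = [[-4·s·t + 5·t + 5, -2·s^2 + 5·s], [-6·s·t + 1, -3·s^2 - 8·t]].
At the point, J = [[-20.500, -33.000], [-26.000, -15.000]] (det J = -550.500).
Solving J·Δ = −F gives Δ = (0.687, 0.710).

(0.687, 0.710)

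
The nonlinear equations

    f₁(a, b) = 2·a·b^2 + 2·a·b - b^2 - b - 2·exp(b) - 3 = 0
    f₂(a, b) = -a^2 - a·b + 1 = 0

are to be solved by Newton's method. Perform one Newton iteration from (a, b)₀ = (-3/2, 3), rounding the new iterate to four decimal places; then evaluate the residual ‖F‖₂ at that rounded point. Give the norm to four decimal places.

23.4664

At (-3/2, 3): F = (-91.171074, 3.2500).
Jacobian J = [[2·b^2 + 2·b, 4·a·b + 2·a - 2·b - 2·exp(b) - 1], [-2·a - b, -a]].
At the point, J = [[24.0000, -68.171074], [0.0000, 1.5000]] (det J = 36.0000).
Solving J·Δ = −F gives Δ = (-2.3555, -2.1667).
Then the next iterate is (a, b)₁ = (-3.8555, 0.8333).
Re-evaluating at (-3.8555, 0.8333): F = (-20.909496, -10.652092), so ‖F‖₂ = 23.4664.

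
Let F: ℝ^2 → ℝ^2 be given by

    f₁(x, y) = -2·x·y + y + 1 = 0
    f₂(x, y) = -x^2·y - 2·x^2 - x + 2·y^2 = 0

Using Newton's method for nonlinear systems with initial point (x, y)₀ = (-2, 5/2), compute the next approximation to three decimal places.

At (-2, 5/2): F = (13.500, -3.500).
Jacobian J = [[-2·y, -2·x + 1], [-2·x·y - 4·x - 1, -x^2 + 4·y]].
At the point, J = [[-5.000, 5.000], [17.000, 6.000]] (det J = -115.000).
Solving J·Δ = −F gives Δ = (0.857, -1.843).
Then the next iterate is (x, y)₁ = (-1.143, 0.657).

(-1.143, 0.657)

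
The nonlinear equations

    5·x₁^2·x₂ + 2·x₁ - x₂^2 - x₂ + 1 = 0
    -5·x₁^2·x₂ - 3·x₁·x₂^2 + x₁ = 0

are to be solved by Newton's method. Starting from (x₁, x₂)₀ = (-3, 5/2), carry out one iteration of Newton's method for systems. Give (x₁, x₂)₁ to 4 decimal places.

(-1.9651, 1.9051)

At (-3, 5/2): F = (98.7500, -59.2500).
Jacobian J = [[10·x₁·x₂ + 2, 5·x₁^2 - 2·x₂ - 1], [-10·x₁·x₂ - 3·x₂^2 + 1, -5·x₁^2 - 6·x₁·x₂]].
At the point, J = [[-73.0000, 39.0000], [57.2500, 0.0000]] (det J = -2232.7500).
Solving J·Δ = −F gives Δ = (1.0349, -0.5949).
Then the next iterate is (x₁, x₂)₁ = (-1.9651, 1.9051).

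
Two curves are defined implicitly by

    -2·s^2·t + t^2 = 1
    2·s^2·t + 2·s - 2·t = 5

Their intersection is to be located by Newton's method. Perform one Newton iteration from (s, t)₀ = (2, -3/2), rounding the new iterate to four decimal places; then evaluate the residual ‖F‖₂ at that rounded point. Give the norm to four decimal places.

At (2, -3/2): F = (13.2500, -10.0000).
Jacobian J = [[-4·s·t, -2·s^2 + 2·t], [4·s·t + 2, 2·s^2 - 2]].
At the point, J = [[12.0000, -11.0000], [-10.0000, 6.0000]] (det J = -38.0000).
Solving J·Δ = −F gives Δ = (-0.8026, 0.3289).
Then the next iterate is (s, t)₁ = (1.1974, -1.1711).
Re-evaluating at (1.1974, -1.1711): F = (3.729644, -3.621169), so ‖F‖₂ = 5.1984.

5.1984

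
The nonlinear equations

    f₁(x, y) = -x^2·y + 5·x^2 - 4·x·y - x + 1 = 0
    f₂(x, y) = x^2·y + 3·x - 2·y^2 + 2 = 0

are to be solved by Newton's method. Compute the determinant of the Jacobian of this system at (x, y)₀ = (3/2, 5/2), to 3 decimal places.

J = [[-2·x·y + 10·x - 4·y - 1, -x^2 - 4·x], [2·x·y + 3, x^2 - 4·y]].
At the point, J = [[-3.500, -8.250], [10.500, -7.750]].
det J = 113.750.

113.750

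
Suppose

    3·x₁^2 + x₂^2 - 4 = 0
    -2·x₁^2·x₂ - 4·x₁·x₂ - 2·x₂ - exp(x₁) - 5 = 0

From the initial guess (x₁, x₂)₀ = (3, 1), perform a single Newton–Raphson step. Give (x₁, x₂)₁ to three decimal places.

(1.702, 0.679)

At (3, 1): F = (24.000, -57.08554).
Jacobian J = [[6·x₁, 2·x₂], [-4·x₁·x₂ - 4·x₂ - exp(x₁), -2·x₁^2 - 4·x₁ - 2]].
At the point, J = [[18.000, 2.000], [-36.08554, -32.000]] (det J = -503.82893).
Solving J·Δ = −F gives Δ = (-1.298, -0.321).
Then the next iterate is (x₁, x₂)₁ = (1.702, 0.679).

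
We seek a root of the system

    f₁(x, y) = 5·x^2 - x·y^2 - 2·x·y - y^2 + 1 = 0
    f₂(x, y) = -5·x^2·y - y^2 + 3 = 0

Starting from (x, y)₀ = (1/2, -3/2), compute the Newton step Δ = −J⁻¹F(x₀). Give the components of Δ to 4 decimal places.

At (1/2, -3/2): F = (0.3750, 2.6250).
Jacobian J = [[10·x - y^2 - 2·y, -2·x·y - 2·x - 2·y], [-10·x·y, -5·x^2 - 2·y]].
At the point, J = [[5.7500, 3.5000], [7.5000, 1.7500]] (det J = -16.1875).
Solving J·Δ = −F gives Δ = (-0.5270, 0.7587).

(-0.5270, 0.7587)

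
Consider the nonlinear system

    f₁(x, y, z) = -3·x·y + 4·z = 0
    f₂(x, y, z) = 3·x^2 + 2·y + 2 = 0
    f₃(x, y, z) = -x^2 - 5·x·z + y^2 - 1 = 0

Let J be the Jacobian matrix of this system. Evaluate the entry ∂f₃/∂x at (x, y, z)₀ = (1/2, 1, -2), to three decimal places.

9.000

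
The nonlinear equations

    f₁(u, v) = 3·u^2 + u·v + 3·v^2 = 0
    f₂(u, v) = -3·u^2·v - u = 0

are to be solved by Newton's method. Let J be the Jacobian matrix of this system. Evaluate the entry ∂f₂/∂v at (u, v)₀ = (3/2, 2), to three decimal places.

-6.750

∂f₂/∂v = -3·u^2.
At (3/2, 2) this is -6.750.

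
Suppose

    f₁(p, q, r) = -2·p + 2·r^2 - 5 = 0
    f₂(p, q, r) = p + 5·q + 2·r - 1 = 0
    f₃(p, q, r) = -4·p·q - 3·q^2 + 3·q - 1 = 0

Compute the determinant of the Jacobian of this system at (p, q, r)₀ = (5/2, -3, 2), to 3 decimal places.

-348.000

J = [[-2, 0, 4·r], [1, 5, 2], [-4·q, -4·p - 6·q + 3, 0]].
At the point, J = [[-2.000, 0.000, 8.000], [1.000, 5.000, 2.000], [12.000, 11.000, 0.000]].
det J = -348.000.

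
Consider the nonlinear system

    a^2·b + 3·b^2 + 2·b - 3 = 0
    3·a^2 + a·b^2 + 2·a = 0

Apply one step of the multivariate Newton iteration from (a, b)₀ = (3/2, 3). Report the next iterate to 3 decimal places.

(0.987, 1.556)

At (3/2, 3): F = (36.750, 23.250).
Jacobian J = [[2·a·b, a^2 + 6·b + 2], [6·a + b^2 + 2, 2·a·b]].
At the point, J = [[9.000, 22.250], [20.000, 9.000]] (det J = -364.000).
Solving J·Δ = −F gives Δ = (-0.513, -1.444).
Then the next iterate is (a, b)₁ = (0.987, 1.556).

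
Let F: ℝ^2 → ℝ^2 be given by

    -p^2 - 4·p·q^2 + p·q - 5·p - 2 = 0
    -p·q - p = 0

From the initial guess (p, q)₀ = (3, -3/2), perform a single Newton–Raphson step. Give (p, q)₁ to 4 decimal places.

(0.4667, -1.4222)

At (3, -3/2): F = (-57.5000, 1.5000).
Jacobian J = [[-2·p - 4·q^2 + q - 5, -8·p·q + p], [-q - 1, -p]].
At the point, J = [[-21.5000, 39.0000], [0.5000, -3.0000]] (det J = 45.0000).
Solving J·Δ = −F gives Δ = (-2.5333, 0.0778).
Then the next iterate is (p, q)₁ = (0.4667, -1.4222).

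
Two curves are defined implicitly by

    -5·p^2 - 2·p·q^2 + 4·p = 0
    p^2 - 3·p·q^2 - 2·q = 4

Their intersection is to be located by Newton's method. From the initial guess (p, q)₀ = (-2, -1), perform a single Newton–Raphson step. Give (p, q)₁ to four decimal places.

(-0.9011, -0.9780)

At (-2, -1): F = (-24.0000, 8.0000).
Jacobian J = [[-10·p - 2·q^2 + 4, -4·p·q], [2·p - 3·q^2, -6·p·q - 2]].
At the point, J = [[22.0000, -8.0000], [-7.0000, -14.0000]] (det J = -364.0000).
Solving J·Δ = −F gives Δ = (1.0989, 0.0220).
Then the next iterate is (p, q)₁ = (-0.9011, -0.9780).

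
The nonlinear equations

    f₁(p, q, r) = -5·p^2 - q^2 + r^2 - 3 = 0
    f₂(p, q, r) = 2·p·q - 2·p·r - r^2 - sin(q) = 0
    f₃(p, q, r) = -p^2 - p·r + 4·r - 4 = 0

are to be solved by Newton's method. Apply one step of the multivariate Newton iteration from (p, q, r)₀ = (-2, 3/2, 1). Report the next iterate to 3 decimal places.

(-0.888, 0.682, 0.777)

At (-2, 3/2, 1): F = (-24.250, -3.99749, -2.000).
Jacobian J = [[-10·p, -2·q, 2·r], [2·q - 2·r, 2·p - cos(q), -2·p - 2·r], [-2·p - r, 0, -p + 4]].
At the point, J = [[20.000, -3.000, 2.000], [1.000, -4.07074, 2.000], [3.000, 0.000, 6.000]] (det J = -464.06404).
Solving J·Δ = −F gives Δ = (1.112, -0.818, -0.223).
Then the next iterate is (p, q, r)₁ = (-0.888, 0.682, 0.777).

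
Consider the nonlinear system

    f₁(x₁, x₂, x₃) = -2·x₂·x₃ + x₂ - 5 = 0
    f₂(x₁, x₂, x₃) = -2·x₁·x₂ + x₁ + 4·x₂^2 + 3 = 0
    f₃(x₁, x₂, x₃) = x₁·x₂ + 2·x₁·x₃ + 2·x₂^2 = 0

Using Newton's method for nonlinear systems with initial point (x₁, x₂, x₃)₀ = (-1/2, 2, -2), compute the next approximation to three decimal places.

(-0.262, 0.836, -2.205)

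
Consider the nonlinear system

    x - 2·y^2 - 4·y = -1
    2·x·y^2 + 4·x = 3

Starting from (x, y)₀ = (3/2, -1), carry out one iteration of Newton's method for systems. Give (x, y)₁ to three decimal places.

(-3.000, -4.500)

At (3/2, -1): F = (4.500, 6.000).
Jacobian J = [[1, -4·y - 4], [2·y^2 + 4, 4·x·y]].
At the point, J = [[1.000, 0.000], [6.000, -6.000]] (det J = -6.000).
Solving J·Δ = −F gives Δ = (-4.500, -3.500).
Then the next iterate is (x, y)₁ = (-3.000, -4.500).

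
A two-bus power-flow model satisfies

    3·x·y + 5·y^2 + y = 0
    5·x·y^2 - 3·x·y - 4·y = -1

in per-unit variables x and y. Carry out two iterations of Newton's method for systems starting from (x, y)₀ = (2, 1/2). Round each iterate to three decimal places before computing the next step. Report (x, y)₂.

(-1.922, 0.682)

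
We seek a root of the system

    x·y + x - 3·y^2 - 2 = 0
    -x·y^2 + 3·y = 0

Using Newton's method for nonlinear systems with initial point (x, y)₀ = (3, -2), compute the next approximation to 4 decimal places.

(2.6667, -0.8889)

At (3, -2): F = (-17.0000, -18.0000).
Jacobian J = [[y + 1, x - 6·y], [-y^2, -2·x·y + 3]].
At the point, J = [[-1.0000, 15.0000], [-4.0000, 15.0000]] (det J = 45.0000).
Solving J·Δ = −F gives Δ = (-0.3333, 1.1111).
Then the next iterate is (x, y)₁ = (2.6667, -0.8889).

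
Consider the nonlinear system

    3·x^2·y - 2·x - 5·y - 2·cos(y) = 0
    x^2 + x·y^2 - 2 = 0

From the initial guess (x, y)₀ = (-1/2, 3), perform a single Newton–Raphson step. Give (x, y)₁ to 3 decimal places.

(-0.570, 0.731)

At (-1/2, 3): F = (-9.77002, -6.250).
Jacobian J = [[6·x·y - 2, 3·x^2 + 2·sin(y) - 5], [2·x + y^2, 2·x·y]].
At the point, J = [[-11.000, -3.96776], [8.000, -3.000]] (det J = 64.74208).
Solving J·Δ = −F gives Δ = (-0.070, -2.269).
Then the next iterate is (x, y)₁ = (-0.570, 0.731).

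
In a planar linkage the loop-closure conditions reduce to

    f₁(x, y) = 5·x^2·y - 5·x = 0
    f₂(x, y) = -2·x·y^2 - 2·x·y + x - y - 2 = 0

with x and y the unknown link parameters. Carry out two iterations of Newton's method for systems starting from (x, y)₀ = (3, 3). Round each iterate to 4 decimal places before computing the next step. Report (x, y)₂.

(2.0911, 0.6969)

At (3, 3): F = (120.0000, -74.0000).
Jacobian J = [[10·x·y - 5, 5·x^2], [-2·y^2 - 2·y + 1, -4·x·y - 2·x - 1]].
At the point, J = [[85.0000, 45.0000], [-23.0000, -43.0000]] (det J = -2620.0000).
Solving J·Δ = −F gives Δ = (-0.6985, -1.3473).
Then the next iterate is (x, y)₁ = (2.3015, 1.6527).
Round to (2.3015, 1.6527) and repeat: F = (32.263452, -21.531292), J = [[33.036891, 26.484511], [-7.768235, -20.817756]].
Δ = (-0.2104, -0.9558), so (x, y)₂ = (2.0911, 0.6969).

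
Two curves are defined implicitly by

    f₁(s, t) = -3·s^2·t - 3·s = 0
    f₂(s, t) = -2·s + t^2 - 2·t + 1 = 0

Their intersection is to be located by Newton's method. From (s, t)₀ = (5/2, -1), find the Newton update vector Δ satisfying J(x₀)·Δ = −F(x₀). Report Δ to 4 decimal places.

(-0.7456, 0.1228)

At (5/2, -1): F = (11.2500, -1.0000).
Jacobian J = [[-6·s·t - 3, -3·s^2], [-2, 2·t - 2]].
At the point, J = [[12.0000, -18.7500], [-2.0000, -4.0000]] (det J = -85.5000).
Solving J·Δ = −F gives Δ = (-0.7456, 0.1228).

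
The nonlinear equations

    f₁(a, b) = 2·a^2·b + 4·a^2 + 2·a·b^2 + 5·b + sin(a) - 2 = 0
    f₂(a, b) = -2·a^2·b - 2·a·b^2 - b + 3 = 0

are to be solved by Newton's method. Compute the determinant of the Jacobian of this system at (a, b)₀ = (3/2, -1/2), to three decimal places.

-40.177

J = [[4·a·b + 8·a + 2·b^2 + cos(a), 2·a^2 + 4·a·b + 5], [-4·a·b - 2·b^2, -2·a^2 - 4·a·b - 1]].
At the point, J = [[9.57074, 6.500], [2.500, -2.500]].
det J = -40.177.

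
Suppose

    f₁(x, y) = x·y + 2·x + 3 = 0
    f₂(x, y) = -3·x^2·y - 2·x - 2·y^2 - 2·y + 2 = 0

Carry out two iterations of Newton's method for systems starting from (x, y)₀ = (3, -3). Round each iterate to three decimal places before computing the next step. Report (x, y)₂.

At (3, -3): F = (0.000, 65.000).
Jacobian J = [[y + 2, x], [-6·x·y - 2, -3·x^2 - 4·y - 2]].
At the point, J = [[-1.000, 3.000], [52.000, -17.000]] (det J = -139.000).
Solving J·Δ = −F gives Δ = (-1.403, -0.468).
Then the next iterate is (x, y)₁ = (1.597, -3.468).
Round to (1.597, -3.468) and repeat: F = (0.65560, 8.22241), J = [[-1.468, 1.597], [31.23038, 4.22077]].
Δ = (-0.185, -0.580), so (x, y)₂ = (1.412, -4.048).

(1.412, -4.048)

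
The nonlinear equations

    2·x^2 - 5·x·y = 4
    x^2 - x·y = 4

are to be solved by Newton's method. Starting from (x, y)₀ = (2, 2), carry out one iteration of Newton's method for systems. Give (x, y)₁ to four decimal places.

(2.3333, 0.3333)

At (2, 2): F = (-16.0000, -4.0000).
Jacobian J = [[4·x - 5·y, -5·x], [2·x - y, -x]].
At the point, J = [[-2.0000, -10.0000], [2.0000, -2.0000]] (det J = 24.0000).
Solving J·Δ = −F gives Δ = (0.3333, -1.6667).
Then the next iterate is (x, y)₁ = (2.3333, 0.3333).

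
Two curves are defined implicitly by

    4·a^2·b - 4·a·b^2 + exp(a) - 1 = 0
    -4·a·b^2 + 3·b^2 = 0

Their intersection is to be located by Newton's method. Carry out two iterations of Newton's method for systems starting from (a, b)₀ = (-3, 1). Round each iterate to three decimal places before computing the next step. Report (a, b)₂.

At (-3, 1): F = (47.04979, 15.000).
Jacobian J = [[8·a·b - 4·b^2 + exp(a), 4·a^2 - 8·a·b], [-4·b^2, -8·a·b + 6·b]].
At the point, J = [[-27.95021, 60.000], [-4.000, 30.000]] (det J = -598.50639).
Solving J·Δ = −F gives Δ = (0.855, -0.386).
Then the next iterate is (a, b)₁ = (-2.145, 0.614).
Round to (-2.145, 0.614) and repeat: F = (13.65181, 4.36561), J = [[-11.92716, 28.94034], [-1.50798, 14.22024]].
Δ = (0.538, -0.250), so (a, b)₂ = (-1.607, 0.364).

(-1.607, 0.364)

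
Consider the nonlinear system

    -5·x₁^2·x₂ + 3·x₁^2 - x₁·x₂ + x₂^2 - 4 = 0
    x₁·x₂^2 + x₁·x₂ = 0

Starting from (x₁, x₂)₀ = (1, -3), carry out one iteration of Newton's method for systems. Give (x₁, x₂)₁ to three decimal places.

At (1, -3): F = (26.000, 6.000).
Jacobian J = [[-10·x₁·x₂ + 6·x₁ - x₂, -5·x₁^2 - x₁ + 2·x₂], [x₂^2 + x₂, 2·x₁·x₂ + x₁]].
At the point, J = [[39.000, -12.000], [6.000, -5.000]] (det J = -123.000).
Solving J·Δ = −F gives Δ = (-0.472, 0.634).
Then the next iterate is (x₁, x₂)₁ = (0.528, -2.366).

(0.528, -2.366)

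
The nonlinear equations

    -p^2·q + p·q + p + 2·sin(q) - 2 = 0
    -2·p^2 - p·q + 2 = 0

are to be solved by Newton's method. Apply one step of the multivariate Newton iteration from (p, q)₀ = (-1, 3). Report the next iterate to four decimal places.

At (-1, 3): F = (-8.717760, 3.0000).
Jacobian J = [[-2·p·q + q + 1, -p^2 + p + 2·cos(q)], [-4·p - q, -p]].
At the point, J = [[10.0000, -3.979985], [1.0000, 1.0000]] (det J = 13.979985).
Solving J·Δ = −F gives Δ = (-0.2305, -2.7695).
Then the next iterate is (p, q)₁ = (-1.2305, 0.2305).

(-1.2305, 0.2305)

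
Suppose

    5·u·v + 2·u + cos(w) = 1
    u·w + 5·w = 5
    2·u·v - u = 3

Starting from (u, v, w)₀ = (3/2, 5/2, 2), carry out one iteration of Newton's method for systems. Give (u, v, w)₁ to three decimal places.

(-1.419, 5.392, 1.667)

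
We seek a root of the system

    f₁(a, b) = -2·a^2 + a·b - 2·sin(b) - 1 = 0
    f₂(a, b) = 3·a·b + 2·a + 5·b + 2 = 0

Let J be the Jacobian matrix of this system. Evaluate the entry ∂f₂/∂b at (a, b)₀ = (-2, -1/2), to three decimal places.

∂f₂/∂b = 3·a + 5.
At (-2, -1/2) this is -1.000.

-1.000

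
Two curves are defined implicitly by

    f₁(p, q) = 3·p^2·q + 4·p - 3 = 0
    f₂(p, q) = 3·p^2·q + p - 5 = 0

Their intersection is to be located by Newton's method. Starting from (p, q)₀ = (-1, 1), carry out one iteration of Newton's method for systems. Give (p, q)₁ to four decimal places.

At (-1, 1): F = (-4.0000, -3.0000).
Jacobian J = [[6·p·q + 4, 3·p^2], [6·p·q + 1, 3·p^2]].
At the point, J = [[-2.0000, 3.0000], [-5.0000, 3.0000]] (det J = 9.0000).
Solving J·Δ = −F gives Δ = (0.3333, 1.5556).
Then the next iterate is (p, q)₁ = (-0.6667, 2.5556).

(-0.6667, 2.5556)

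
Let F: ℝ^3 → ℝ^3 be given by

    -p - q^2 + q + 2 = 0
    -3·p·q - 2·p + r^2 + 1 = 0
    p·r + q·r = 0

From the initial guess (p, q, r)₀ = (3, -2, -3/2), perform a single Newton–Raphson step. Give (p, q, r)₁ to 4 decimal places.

(0.4531, -1.1094, -2.4844)

At (3, -2, -3/2): F = (-7.0000, 15.2500, -1.5000).
Jacobian J = [[-1, -2·q + 1, 0], [-3·q - 2, -3·p, 2·r], [r, r, p + q]].
At the point, J = [[-1.0000, 5.0000, 0.0000], [4.0000, -9.0000, -3.0000], [-1.5000, -1.5000, 1.0000]] (det J = 16.0000).
Solving J·Δ = −F gives Δ = (-2.5469, 0.8906, -0.9844).
Then the next iterate is (p, q, r)₁ = (0.4531, -1.1094, -2.4844).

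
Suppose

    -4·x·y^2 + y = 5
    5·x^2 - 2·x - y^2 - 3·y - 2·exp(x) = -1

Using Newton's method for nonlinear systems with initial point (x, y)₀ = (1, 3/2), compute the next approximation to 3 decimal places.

(1.183, 0.214)

At (1, 3/2): F = (-12.500, -8.18656).
Jacobian J = [[-4·y^2, -8·x·y + 1], [10·x - 2·exp(x) - 2, -2·y - 3]].
At the point, J = [[-9.000, -11.000], [2.56344, -6.000]] (det J = 82.19780).
Solving J·Δ = −F gives Δ = (0.183, -1.286).
Then the next iterate is (x, y)₁ = (1.183, 0.214).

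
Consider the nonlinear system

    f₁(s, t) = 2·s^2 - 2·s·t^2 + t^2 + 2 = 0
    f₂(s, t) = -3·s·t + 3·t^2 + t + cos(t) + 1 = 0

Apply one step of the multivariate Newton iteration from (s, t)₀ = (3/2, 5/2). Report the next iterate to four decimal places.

(1.7508, 1.7370)

At (3/2, 5/2): F = (-6.0000, 10.198856).
Jacobian J = [[4·s - 2·t^2, -4·s·t + 2·t], [-3·t, -3·s + 6·t - sin(t) + 1]].
At the point, J = [[-6.5000, -10.0000], [-7.5000, 10.901528]] (det J = -145.859931).
Solving J·Δ = −F gives Δ = (0.2508, -0.7630).
Then the next iterate is (s, t)₁ = (1.7508, 1.7370).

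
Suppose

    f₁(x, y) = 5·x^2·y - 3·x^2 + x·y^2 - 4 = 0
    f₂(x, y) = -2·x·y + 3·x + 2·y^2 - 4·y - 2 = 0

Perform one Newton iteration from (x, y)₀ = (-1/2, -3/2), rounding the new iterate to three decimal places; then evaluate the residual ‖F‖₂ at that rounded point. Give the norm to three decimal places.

4.159

At (-1/2, -3/2): F = (-7.750, 5.500).
Jacobian J = [[10·x·y - 6·x + y^2, 5·x^2 + 2·x·y], [-2·y + 3, -2·x + 4·y - 4]].
At the point, J = [[12.750, 2.750], [6.000, -9.000]] (det J = -131.250).
Solving J·Δ = −F gives Δ = (0.416, 0.889).
Then the next iterate is (x, y)₁ = (-0.084, -0.611).
Re-evaluating at (-0.084, -0.611): F = (-4.07408, 0.83599), so ‖F‖₂ = 4.159.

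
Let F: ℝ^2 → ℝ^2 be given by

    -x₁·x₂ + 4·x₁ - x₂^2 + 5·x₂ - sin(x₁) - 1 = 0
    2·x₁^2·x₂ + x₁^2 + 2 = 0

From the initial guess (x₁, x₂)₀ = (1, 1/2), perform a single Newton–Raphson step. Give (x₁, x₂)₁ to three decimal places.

At (1, 1/2): F = (3.90853, 4.000).
Jacobian J = [[-x₂ - cos(x₁) + 4, -x₁ - 2·x₂ + 5], [4·x₁·x₂ + 2·x₁, 2·x₁^2]].
At the point, J = [[2.95970, 3.000], [4.000, 2.000]] (det J = -6.08060).
Solving J·Δ = −F gives Δ = (-0.688, -0.624).
Then the next iterate is (x₁, x₂)₁ = (0.312, -0.124).

(0.312, -0.124)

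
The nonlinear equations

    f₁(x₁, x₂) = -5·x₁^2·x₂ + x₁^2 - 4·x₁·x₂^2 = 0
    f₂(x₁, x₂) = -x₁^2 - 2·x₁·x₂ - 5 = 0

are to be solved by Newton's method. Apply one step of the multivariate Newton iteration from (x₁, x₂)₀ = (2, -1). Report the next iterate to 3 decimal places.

(1.045, -1.773)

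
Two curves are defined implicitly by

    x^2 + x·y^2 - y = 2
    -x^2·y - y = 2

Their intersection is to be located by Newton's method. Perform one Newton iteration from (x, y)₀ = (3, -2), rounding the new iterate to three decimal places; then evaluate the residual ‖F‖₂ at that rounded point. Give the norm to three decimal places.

At (3, -2): F = (21.000, 18.000).
Jacobian J = [[2·x + y^2, 2·x·y - 1], [-2·x·y, -x^2 - 1]].
At the point, J = [[10.000, -13.000], [12.000, -10.000]] (det J = 56.000).
Solving J·Δ = −F gives Δ = (-0.429, 1.286).
Then the next iterate is (x, y)₁ = (2.571, -0.714).
Re-evaluating at (2.571, -0.714): F = (6.63473, 3.43357), so ‖F‖₂ = 7.471.

7.471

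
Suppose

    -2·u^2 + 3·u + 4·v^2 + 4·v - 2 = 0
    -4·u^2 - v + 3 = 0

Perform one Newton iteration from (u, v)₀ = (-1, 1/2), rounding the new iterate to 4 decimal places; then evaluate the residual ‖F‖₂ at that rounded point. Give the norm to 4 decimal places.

At (-1, 1/2): F = (-4.0000, -1.5000).
Jacobian J = [[-4·u + 3, 8·v + 4], [-8·u, -1]].
At the point, J = [[7.0000, 8.0000], [8.0000, -1.0000]] (det J = -71.0000).
Solving J·Δ = −F gives Δ = (0.2254, 0.3028).
Then the next iterate is (u, v)₁ = (-0.7746, 0.8028).
Re-evaluating at (-0.7746, 0.8028): F = (0.265341, -0.202821), so ‖F‖₂ = 0.3340.

0.3340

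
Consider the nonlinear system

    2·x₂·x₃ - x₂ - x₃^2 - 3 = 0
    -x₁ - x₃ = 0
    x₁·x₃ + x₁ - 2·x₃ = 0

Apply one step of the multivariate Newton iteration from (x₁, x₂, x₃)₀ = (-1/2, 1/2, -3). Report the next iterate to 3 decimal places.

(3.000, -1.714, -3.000)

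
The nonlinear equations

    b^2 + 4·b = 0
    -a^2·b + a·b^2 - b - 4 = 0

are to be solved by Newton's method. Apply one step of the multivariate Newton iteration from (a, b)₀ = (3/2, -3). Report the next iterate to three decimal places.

At (3/2, -3): F = (-3.000, 19.250).
Jacobian J = [[0, 2·b + 4], [-2·a·b + b^2, -a^2 + 2·a·b - 1]].
At the point, J = [[0.000, -2.000], [18.000, -12.250]] (det J = 36.000).
Solving J·Δ = −F gives Δ = (-2.090, -1.500).
Then the next iterate is (a, b)₁ = (-0.590, -4.500).

(-0.590, -4.500)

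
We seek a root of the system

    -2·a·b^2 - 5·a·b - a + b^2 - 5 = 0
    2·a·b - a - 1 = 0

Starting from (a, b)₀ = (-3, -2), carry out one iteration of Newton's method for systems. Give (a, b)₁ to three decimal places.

(-0.099, -2.085)

At (-3, -2): F = (-4.000, 14.000).
Jacobian J = [[-2·b^2 - 5·b - 1, -4·a·b - 5·a + 2·b], [2·b - 1, 2·a]].
At the point, J = [[1.000, -13.000], [-5.000, -6.000]] (det J = -71.000).
Solving J·Δ = −F gives Δ = (2.901, -0.085).
Then the next iterate is (a, b)₁ = (-0.099, -2.085).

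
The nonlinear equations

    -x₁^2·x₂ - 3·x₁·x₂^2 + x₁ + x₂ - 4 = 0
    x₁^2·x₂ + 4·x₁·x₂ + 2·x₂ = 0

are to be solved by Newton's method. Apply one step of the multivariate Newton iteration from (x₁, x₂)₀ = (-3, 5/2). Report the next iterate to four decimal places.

(-3.3369, 1.6844)

At (-3, 5/2): F = (29.2500, -2.5000).
Jacobian J = [[-2·x₁·x₂ - 3·x₂^2 + 1, -x₁^2 - 6·x₁·x₂ + 1], [2·x₁·x₂ + 4·x₂, x₁^2 + 4·x₁ + 2]].
At the point, J = [[-2.7500, 37.0000], [-5.0000, -1.0000]] (det J = 187.7500).
Solving J·Δ = −F gives Δ = (-0.3369, -0.8156).
Then the next iterate is (x₁, x₂)₁ = (-3.3369, 1.6844).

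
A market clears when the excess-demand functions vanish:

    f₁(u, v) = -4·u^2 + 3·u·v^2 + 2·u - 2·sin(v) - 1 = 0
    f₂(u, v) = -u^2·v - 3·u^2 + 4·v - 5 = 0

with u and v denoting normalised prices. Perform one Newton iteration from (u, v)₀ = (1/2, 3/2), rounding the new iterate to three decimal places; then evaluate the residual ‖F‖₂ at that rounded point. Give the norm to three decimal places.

0.013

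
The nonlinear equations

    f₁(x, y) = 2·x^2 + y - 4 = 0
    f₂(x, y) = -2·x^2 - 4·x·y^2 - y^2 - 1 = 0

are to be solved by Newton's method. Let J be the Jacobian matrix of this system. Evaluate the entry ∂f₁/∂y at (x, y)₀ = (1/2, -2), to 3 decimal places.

∂f₁/∂y = 1.
At (1/2, -2) this is 1.000.

1.000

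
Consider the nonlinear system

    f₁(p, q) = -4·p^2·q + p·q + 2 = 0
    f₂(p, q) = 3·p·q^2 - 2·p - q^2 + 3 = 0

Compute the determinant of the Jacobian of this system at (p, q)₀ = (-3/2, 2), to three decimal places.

-467.000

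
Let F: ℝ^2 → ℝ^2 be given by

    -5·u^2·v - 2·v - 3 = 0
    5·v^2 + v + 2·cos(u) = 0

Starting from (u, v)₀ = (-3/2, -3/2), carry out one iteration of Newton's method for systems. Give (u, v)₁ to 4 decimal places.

At (-3/2, -3/2): F = (16.8750, 9.891474).
Jacobian J = [[-10·u·v, -5·u^2 - 2], [-2·sin(u), 10·v + 1]].
At the point, J = [[-22.5000, -13.2500], [1.994990, -14.0000]] (det J = 341.433617).
Solving J·Δ = −F gives Δ = (0.3081, 0.7504).
Then the next iterate is (u, v)₁ = (-1.1919, -0.7496).

(-1.1919, -0.7496)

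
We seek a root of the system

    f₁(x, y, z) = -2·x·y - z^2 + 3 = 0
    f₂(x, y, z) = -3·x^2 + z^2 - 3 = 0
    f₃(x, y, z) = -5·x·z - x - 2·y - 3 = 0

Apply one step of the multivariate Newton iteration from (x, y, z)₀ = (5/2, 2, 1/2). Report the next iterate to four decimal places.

At (5/2, 2, 1/2): F = (-7.2500, -21.5000, -15.7500).
Jacobian J = [[-2·y, -2·x, -2·z], [-6·x, 0, 2·z], [-5·z - 1, -2, -5·x]].
At the point, J = [[-4.0000, -5.0000, -1.0000], [-15.0000, 0.0000, 1.0000], [-3.5000, -2.0000, -12.5000]] (det J = 917.0000).
Solving J·Δ = −F gives Δ = (-1.4885, -0.0935, -0.8282).
Then the next iterate is (x, y, z)₁ = (1.0115, 1.9065, -0.3282).

(1.0115, 1.9065, -0.3282)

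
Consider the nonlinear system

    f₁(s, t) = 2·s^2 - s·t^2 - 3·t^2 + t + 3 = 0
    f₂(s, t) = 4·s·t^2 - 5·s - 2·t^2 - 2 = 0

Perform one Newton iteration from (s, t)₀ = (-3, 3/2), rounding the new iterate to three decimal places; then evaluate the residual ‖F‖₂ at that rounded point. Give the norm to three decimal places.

At (-3, 3/2): F = (22.500, -18.500).
Jacobian J = [[4·s - t^2, -2·s·t - 6·t + 1], [4·t^2 - 5, 8·s·t - 4·t]].
At the point, J = [[-14.250, 1.000], [4.000, -42.000]] (det J = 594.500).
Solving J·Δ = −F gives Δ = (1.558, -0.292).
Then the next iterate is (s, t)₁ = (-1.442, 1.208).
Re-evaluating at (-1.442, 1.208): F = (6.09319, -6.12556), so ‖F‖₂ = 8.640.

8.640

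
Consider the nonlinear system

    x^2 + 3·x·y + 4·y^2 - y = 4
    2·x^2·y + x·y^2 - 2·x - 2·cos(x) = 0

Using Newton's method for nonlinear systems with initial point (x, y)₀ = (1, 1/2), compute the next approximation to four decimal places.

At (1, 1/2): F = (-1.0000, -1.830605).
Jacobian J = [[2·x + 3·y, 3·x + 8·y - 1], [4·x·y + y^2 + 2·sin(x) - 2, 2·x^2 + 2·x·y]].
At the point, J = [[3.5000, 6.0000], [1.932942, 3.0000]] (det J = -1.097652).
Solving J·Δ = −F gives Δ = (7.2734, -4.0761).
Then the next iterate is (x, y)₁ = (8.2734, -3.5761).

(8.2734, -3.5761)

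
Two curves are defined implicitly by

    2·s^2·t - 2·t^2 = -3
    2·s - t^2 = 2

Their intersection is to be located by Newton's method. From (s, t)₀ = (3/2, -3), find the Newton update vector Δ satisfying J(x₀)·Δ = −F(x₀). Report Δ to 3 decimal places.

At (3/2, -3): F = (-28.500, -8.000).
Jacobian J = [[4·s·t, 2·s^2 - 4·t], [2, -2·t]].
At the point, J = [[-18.000, 16.500], [2.000, 6.000]] (det J = -141.000).
Solving J·Δ = −F gives Δ = (-0.277, 1.426).

(-0.277, 1.426)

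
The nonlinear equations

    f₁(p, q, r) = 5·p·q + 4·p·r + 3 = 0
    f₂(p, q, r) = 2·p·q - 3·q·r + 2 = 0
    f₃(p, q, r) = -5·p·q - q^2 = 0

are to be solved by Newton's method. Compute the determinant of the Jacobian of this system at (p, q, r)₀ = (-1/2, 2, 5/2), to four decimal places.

J = [[5·q + 4·r, 5·p, 4·p], [2·q, 2·p - 3·r, -3·q], [-5·q, -5·p - 2·q, 0]].
At the point, J = [[20.0000, -2.5000, -2.0000], [4.0000, -8.5000, -6.0000], [-10.0000, -1.5000, 0.0000]].
det J = -148.0000.

-148.0000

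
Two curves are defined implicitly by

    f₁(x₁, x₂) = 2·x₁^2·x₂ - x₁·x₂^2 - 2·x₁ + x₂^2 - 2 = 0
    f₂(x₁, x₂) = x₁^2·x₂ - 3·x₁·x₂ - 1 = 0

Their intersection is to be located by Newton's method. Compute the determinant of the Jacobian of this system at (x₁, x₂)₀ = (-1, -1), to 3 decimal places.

J = [[4·x₁·x₂ - x₂^2 - 2, 2·x₁^2 - 2·x₁·x₂ + 2·x₂], [2·x₁·x₂ - 3·x₂, x₁^2 - 3·x₁]].
At the point, J = [[1.000, -2.000], [5.000, 4.000]].
det J = 14.000.

14.000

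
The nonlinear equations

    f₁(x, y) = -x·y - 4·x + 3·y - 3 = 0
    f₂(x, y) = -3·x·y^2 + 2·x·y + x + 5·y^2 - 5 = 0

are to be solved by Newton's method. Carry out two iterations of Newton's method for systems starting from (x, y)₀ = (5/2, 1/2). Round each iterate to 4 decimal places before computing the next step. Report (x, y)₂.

At (5/2, 1/2): F = (-12.7500, -0.6250).
Jacobian J = [[-y - 4, -x + 3], [-3·y^2 + 2·y + 1, -6·x·y + 2·x + 10·y]].
At the point, J = [[-4.5000, 0.5000], [1.2500, 2.5000]] (det J = -11.8750).
Solving J·Δ = −F gives Δ = (-2.6579, 1.5789).
Then the next iterate is (x, y)₁ = (-0.1579, 2.0789).
Round to (-0.1579, 2.0789) and repeat: F = (4.196558, 17.841958), J = [[-6.0789, 3.1579], [-7.807676, 22.442750]].
Δ = (0.3385, -0.6772), so (x, y)₂ = (0.1806, 1.4017).

(0.1806, 1.4017)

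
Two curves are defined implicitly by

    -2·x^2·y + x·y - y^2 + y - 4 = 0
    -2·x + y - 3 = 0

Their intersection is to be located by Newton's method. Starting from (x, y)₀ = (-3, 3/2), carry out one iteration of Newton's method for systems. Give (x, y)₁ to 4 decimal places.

At (-3, 3/2): F = (-36.2500, 4.5000).
Jacobian J = [[-4·x·y + y, -2·x^2 + x - 2·y + 1], [-2, 1]].
At the point, J = [[19.5000, -23.0000], [-2.0000, 1.0000]] (det J = -26.5000).
Solving J·Δ = −F gives Δ = (2.5377, 0.5755).
Then the next iterate is (x, y)₁ = (-0.4623, 2.0755).

(-0.4623, 2.0755)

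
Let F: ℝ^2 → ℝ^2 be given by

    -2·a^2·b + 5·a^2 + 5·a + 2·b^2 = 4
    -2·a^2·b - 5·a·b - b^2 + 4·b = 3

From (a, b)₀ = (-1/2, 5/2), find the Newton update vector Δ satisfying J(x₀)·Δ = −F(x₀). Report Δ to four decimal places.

At (-1/2, 5/2): F = (6.0000, 5.7500).
Jacobian J = [[-4·a·b + 10·a + 5, -2·a^2 + 4·b], [-4·a·b - 5·b, -2·a^2 - 5·a - 2·b + 4]].
At the point, J = [[5.0000, 9.5000], [-7.5000, 1.0000]] (det J = 76.2500).
Solving J·Δ = −F gives Δ = (0.6377, -0.9672).

(0.6377, -0.9672)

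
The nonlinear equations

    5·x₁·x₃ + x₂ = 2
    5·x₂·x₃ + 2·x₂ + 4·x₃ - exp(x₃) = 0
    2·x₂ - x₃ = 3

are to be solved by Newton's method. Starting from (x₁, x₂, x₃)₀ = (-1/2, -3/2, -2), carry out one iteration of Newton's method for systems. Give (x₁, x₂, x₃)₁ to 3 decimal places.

(0.168, -0.295, -3.589)

At (-1/2, -3/2, -2): F = (1.500, 3.86466, -4.000).
Jacobian J = [[5·x₃, 1, 5·x₁], [0, 5·x₃ + 2, 5·x₂ - exp(x₃) + 4], [0, 2, -1]].
At the point, J = [[-10.000, 1.000, -2.500], [0.000, -8.000, -3.63534], [0.000, 2.000, -1.000]] (det J = -152.70671).
Solving J·Δ = −F gives Δ = (0.668, 1.205, -1.589).
Then the next iterate is (x₁, x₂, x₃)₁ = (0.168, -0.295, -3.589).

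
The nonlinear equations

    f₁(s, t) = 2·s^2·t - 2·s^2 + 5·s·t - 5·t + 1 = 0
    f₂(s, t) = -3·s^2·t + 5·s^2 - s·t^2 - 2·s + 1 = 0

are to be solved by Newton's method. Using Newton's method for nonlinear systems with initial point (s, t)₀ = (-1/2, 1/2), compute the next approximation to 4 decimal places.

At (-1/2, 1/2): F = (-3.0000, 3.0000).
Jacobian J = [[4·s·t - 4·s + 5·t, 2·s^2 + 5·s - 5], [-6·s·t + 10·s - t^2 - 2, -3·s^2 - 2·s·t]].
At the point, J = [[3.5000, -7.0000], [-5.7500, -0.2500]] (det J = -41.1250).
Solving J·Δ = −F gives Δ = (0.5289, -0.1641).
Then the next iterate is (s, t)₁ = (0.0289, 0.3359).

(0.0289, 0.3359)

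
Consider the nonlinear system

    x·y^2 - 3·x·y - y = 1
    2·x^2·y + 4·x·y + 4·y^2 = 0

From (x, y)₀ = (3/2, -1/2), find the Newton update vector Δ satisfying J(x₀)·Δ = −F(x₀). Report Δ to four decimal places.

(-0.6746, 0.1349)

At (3/2, -1/2): F = (2.1250, -4.2500).
Jacobian J = [[y^2 - 3·y, 2·x·y - 3·x - 1], [4·x·y + 4·y, 2·x^2 + 4·x + 8·y]].
At the point, J = [[1.7500, -7.0000], [-5.0000, 6.5000]] (det J = -23.6250).
Solving J·Δ = −F gives Δ = (-0.6746, 0.1349).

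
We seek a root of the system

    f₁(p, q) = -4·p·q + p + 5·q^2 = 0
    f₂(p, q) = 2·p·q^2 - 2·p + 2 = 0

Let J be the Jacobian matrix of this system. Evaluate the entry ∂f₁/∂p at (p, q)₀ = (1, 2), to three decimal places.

∂f₁/∂p = -4·q + 1.
At (1, 2) this is -7.000.

-7.000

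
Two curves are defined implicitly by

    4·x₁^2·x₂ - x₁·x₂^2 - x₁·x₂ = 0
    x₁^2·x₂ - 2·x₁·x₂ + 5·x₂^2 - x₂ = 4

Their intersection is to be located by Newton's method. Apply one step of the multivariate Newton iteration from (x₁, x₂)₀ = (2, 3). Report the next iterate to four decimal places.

At (2, 3): F = (24.0000, 38.0000).
Jacobian J = [[8·x₁·x₂ - x₂^2 - x₂, 4·x₁^2 - 2·x₁·x₂ - x₁], [2·x₁·x₂ - 2·x₂, x₁^2 - 2·x₁ + 10·x₂ - 1]].
At the point, J = [[36.0000, 2.0000], [6.0000, 29.0000]] (det J = 1032.0000).
Solving J·Δ = −F gives Δ = (-0.6008, -1.1860).
Then the next iterate is (x₁, x₂)₁ = (1.3992, 1.8140).

(1.3992, 1.8140)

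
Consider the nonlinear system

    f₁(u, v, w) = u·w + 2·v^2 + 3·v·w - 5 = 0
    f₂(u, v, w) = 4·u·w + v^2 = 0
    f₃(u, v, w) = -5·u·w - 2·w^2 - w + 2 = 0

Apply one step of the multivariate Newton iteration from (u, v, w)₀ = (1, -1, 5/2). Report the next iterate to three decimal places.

(0.796, 0.612, 1.066)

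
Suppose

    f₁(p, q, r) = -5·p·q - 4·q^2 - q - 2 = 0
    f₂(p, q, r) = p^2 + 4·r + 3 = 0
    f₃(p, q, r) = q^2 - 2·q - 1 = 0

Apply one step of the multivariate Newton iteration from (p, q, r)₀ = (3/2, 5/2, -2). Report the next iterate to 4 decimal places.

At (3/2, 5/2, -2): F = (-48.2500, -2.7500, 0.2500).
Jacobian J = [[-5·q, -5·p - 8·q - 1, 0], [2·p, 0, 4], [0, 2·q - 2, 0]].
At the point, J = [[-12.5000, -28.5000, 0.0000], [3.0000, 0.0000, 4.0000], [0.0000, 3.0000, 0.0000]] (det J = 150.0000).
Solving J·Δ = −F gives Δ = (-3.6700, -0.0833, 3.4400).
Then the next iterate is (p, q, r)₁ = (-2.1700, 2.4167, 1.4400).

(-2.1700, 2.4167, 1.4400)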